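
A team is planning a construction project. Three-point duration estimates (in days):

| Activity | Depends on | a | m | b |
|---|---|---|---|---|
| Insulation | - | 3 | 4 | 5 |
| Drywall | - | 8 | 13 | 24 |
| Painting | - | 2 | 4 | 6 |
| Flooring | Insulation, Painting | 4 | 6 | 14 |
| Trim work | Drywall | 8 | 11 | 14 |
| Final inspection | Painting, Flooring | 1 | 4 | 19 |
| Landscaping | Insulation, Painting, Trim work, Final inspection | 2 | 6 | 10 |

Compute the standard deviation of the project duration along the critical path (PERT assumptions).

3.14 days

te_Insulation = (3 + 4·4 + 5)/6 = 24/6 = 4; σ²_Insulation = ((5−3)/6)² = 0.111
te_Drywall = (8 + 4·13 + 24)/6 = 84/6 = 14; σ²_Drywall = ((24−8)/6)² = 7.111
te_Painting = (2 + 4·4 + 6)/6 = 24/6 = 4; σ²_Painting = ((6−2)/6)² = 0.444
te_Flooring = (4 + 4·6 + 14)/6 = 42/6 = 7; σ²_Flooring = ((14−4)/6)² = 2.778
te_Trim work = (8 + 4·11 + 14)/6 = 66/6 = 11; σ²_Trim work = ((14−8)/6)² = 1.000
te_Final inspection = (1 + 4·4 + 19)/6 = 36/6 = 6; σ²_Final inspection = ((19−1)/6)² = 9.000
te_Landscaping = (2 + 4·6 + 10)/6 = 36/6 = 6; σ²_Landscaping = ((10−2)/6)² = 1.778

Forward pass:
ES_Insulation = 0; EF_Insulation = 4
ES_Drywall = 0; EF_Drywall = 14
ES_Painting = 0; EF_Painting = 4
ES_Flooring = max(EF_Insulation=4, EF_Painting=4) = 4; EF_Flooring = 4+7 = 11
ES_Trim work = 14; EF_Trim work = 14+11 = 25
ES_Final inspection = max(EF_Painting=4, EF_Flooring=11) = 11; EF_Final inspection = 11+6 = 17
ES_Landscaping = max(EF_Insulation=4, EF_Painting=4, EF_Trim work=25, EF_Final inspection=17) = 25; EF_Landscaping = 25+6 = 31
Expected project duration μ = 31 days. Critical path: Drywall → Trim work → Landscaping.

Variance along critical path = 7.111 + 1.000 + 1.778 = 9.889
σ = √9.889 = 3.145 days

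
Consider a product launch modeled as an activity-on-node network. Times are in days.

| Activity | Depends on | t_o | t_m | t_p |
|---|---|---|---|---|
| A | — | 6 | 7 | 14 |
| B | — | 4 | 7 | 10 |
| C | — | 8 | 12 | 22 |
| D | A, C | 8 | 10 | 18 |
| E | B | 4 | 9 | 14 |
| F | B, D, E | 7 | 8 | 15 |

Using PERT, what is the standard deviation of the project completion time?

te_A = (6 + 4·7 + 14)/6 = 48/6 = 8; σ²_A = ((14−6)/6)² = 1.778
te_B = (4 + 4·7 + 10)/6 = 42/6 = 7; σ²_B = ((10−4)/6)² = 1.000
te_C = (8 + 4·12 + 22)/6 = 78/6 = 13; σ²_C = ((22−8)/6)² = 5.444
te_D = (8 + 4·10 + 18)/6 = 66/6 = 11; σ²_D = ((18−8)/6)² = 2.778
te_E = (4 + 4·9 + 14)/6 = 54/6 = 9; σ²_E = ((14−4)/6)² = 2.778
te_F = (7 + 4·8 + 15)/6 = 54/6 = 9; σ²_F = ((15−7)/6)² = 1.778

Forward pass:
ES_A = 0; EF_A = 8
ES_B = 0; EF_B = 7
ES_C = 0; EF_C = 13
ES_D = max(EF_A=8, EF_C=13) = 13; EF_D = 13+11 = 24
ES_E = 7; EF_E = 7+9 = 16
ES_F = max(EF_B=7, EF_D=24, EF_E=16) = 24; EF_F = 24+9 = 33
Expected project duration μ = 33 days. Critical path: C → D → F.

Variance along critical path = 5.444 + 2.778 + 1.778 = 10.000
σ = √10.000 = 3.162 days

3.16 days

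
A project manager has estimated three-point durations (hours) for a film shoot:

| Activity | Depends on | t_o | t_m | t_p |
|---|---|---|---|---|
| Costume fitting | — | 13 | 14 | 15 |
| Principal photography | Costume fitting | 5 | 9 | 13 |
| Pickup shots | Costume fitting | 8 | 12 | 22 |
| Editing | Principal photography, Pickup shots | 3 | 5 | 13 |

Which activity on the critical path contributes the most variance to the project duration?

Pickup shots

te_Costume fitting = (13 + 4·14 + 15)/6 = 84/6 = 14; σ²_Costume fitting = ((15−13)/6)² = 0.111
te_Principal photography = (5 + 4·9 + 13)/6 = 54/6 = 9; σ²_Principal photography = ((13−5)/6)² = 1.778
te_Pickup shots = (8 + 4·12 + 22)/6 = 78/6 = 13; σ²_Pickup shots = ((22−8)/6)² = 5.444
te_Editing = (3 + 4·5 + 13)/6 = 36/6 = 6; σ²_Editing = ((13−3)/6)² = 2.778

Forward pass:
ES_Costume fitting = 0; EF_Costume fitting = 14
ES_Principal photography = 14; EF_Principal photography = 14+9 = 23
ES_Pickup shots = 14; EF_Pickup shots = 14+13 = 27
ES_Editing = max(EF_Principal photography=23, EF_Pickup shots=27) = 27; EF_Editing = 27+6 = 33
Expected project duration μ = 33 hours. Critical path: Costume fitting → Pickup shots → Editing.

Variances on critical path: σ²_Costume fitting=0.111, σ²_Pickup shots=5.444, σ²_Editing=2.778.
Largest is σ²_Pickup shots = 5.444.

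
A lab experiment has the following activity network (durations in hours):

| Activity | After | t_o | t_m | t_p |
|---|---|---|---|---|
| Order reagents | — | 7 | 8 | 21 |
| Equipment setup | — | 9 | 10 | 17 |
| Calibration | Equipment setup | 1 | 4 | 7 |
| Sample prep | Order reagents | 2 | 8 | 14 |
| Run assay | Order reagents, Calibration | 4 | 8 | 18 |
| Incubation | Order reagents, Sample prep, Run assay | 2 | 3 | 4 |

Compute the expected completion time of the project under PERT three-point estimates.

27 hours

te_Order reagents = (7 + 4·8 + 21)/6 = 60/6 = 10
te_Equipment setup = (9 + 4·10 + 17)/6 = 66/6 = 11
te_Calibration = (1 + 4·4 + 7)/6 = 24/6 = 4
te_Sample prep = (2 + 4·8 + 14)/6 = 48/6 = 8
te_Run assay = (4 + 4·8 + 18)/6 = 54/6 = 9
te_Incubation = (2 + 4·3 + 4)/6 = 18/6 = 3

Forward pass:
ES_Order reagents = 0; EF_Order reagents = 10
ES_Equipment setup = 0; EF_Equipment setup = 11
ES_Calibration = 11; EF_Calibration = 11+4 = 15
ES_Sample prep = 10; EF_Sample prep = 10+8 = 18
ES_Run assay = max(EF_Order reagents=10, EF_Calibration=15) = 15; EF_Run assay = 15+9 = 24
ES_Incubation = max(EF_Order reagents=10, EF_Sample prep=18, EF_Run assay=24) = 24; EF_Incubation = 24+3 = 27
Expected project duration μ = 27 hours. Critical path: Equipment setup → Calibration → Run assay → Incubation.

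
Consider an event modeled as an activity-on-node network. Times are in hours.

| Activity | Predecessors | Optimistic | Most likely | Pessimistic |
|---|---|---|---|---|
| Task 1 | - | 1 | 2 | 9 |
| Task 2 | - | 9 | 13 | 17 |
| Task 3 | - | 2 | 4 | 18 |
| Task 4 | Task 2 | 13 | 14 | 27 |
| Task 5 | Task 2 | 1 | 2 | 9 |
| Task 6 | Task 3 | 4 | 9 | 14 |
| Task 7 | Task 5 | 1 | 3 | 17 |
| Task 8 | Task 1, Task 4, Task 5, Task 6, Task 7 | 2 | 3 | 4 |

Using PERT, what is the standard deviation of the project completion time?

te_Task 1 = (1 + 4·2 + 9)/6 = 18/6 = 3; σ²_Task 1 = ((9−1)/6)² = 1.778
te_Task 2 = (9 + 4·13 + 17)/6 = 78/6 = 13; σ²_Task 2 = ((17−9)/6)² = 1.778
te_Task 3 = (2 + 4·4 + 18)/6 = 36/6 = 6; σ²_Task 3 = ((18−2)/6)² = 7.111
te_Task 4 = (13 + 4·14 + 27)/6 = 96/6 = 16; σ²_Task 4 = ((27−13)/6)² = 5.444
te_Task 5 = (1 + 4·2 + 9)/6 = 18/6 = 3; σ²_Task 5 = ((9−1)/6)² = 1.778
te_Task 6 = (4 + 4·9 + 14)/6 = 54/6 = 9; σ²_Task 6 = ((14−4)/6)² = 2.778
te_Task 7 = (1 + 4·3 + 17)/6 = 30/6 = 5; σ²_Task 7 = ((17−1)/6)² = 7.111
te_Task 8 = (2 + 4·3 + 4)/6 = 18/6 = 3; σ²_Task 8 = ((4−2)/6)² = 0.111

Forward pass:
ES_Task 1 = 0; EF_Task 1 = 3
ES_Task 2 = 0; EF_Task 2 = 13
ES_Task 3 = 0; EF_Task 3 = 6
ES_Task 4 = 13; EF_Task 4 = 13+16 = 29
ES_Task 5 = 13; EF_Task 5 = 13+3 = 16
ES_Task 6 = 6; EF_Task 6 = 6+9 = 15
ES_Task 7 = 16; EF_Task 7 = 16+5 = 21
ES_Task 8 = max(EF_Task 1=3, EF_Task 4=29, EF_Task 5=16, EF_Task 6=15, EF_Task 7=21) = 29; EF_Task 8 = 29+3 = 32
Expected project duration μ = 32 hours. Critical path: Task 2 → Task 4 → Task 8.

Variance along critical path = 1.778 + 5.444 + 0.111 = 7.333
σ = √7.333 = 2.708 hours

2.71 hours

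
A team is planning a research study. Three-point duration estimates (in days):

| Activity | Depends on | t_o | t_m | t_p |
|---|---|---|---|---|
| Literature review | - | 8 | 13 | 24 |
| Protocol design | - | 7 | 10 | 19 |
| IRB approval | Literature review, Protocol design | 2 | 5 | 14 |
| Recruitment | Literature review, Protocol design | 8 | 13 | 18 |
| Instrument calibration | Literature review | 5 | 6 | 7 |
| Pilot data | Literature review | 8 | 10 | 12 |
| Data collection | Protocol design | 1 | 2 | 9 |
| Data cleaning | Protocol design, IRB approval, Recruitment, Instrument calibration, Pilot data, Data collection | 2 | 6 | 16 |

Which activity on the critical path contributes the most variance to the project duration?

te_Literature review = (8 + 4·13 + 24)/6 = 84/6 = 14; σ²_Literature review = ((24−8)/6)² = 7.111
te_Protocol design = (7 + 4·10 + 19)/6 = 66/6 = 11; σ²_Protocol design = ((19−7)/6)² = 4.000
te_IRB approval = (2 + 4·5 + 14)/6 = 36/6 = 6; σ²_IRB approval = ((14−2)/6)² = 4.000
te_Recruitment = (8 + 4·13 + 18)/6 = 78/6 = 13; σ²_Recruitment = ((18−8)/6)² = 2.778
te_Instrument calibration = (5 + 4·6 + 7)/6 = 36/6 = 6; σ²_Instrument calibration = ((7−5)/6)² = 0.111
te_Pilot data = (8 + 4·10 + 12)/6 = 60/6 = 10; σ²_Pilot data = ((12−8)/6)² = 0.444
te_Data collection = (1 + 4·2 + 9)/6 = 18/6 = 3; σ²_Data collection = ((9−1)/6)² = 1.778
te_Data cleaning = (2 + 4·6 + 16)/6 = 42/6 = 7; σ²_Data cleaning = ((16−2)/6)² = 5.444

Forward pass:
ES_Literature review = 0; EF_Literature review = 14
ES_Protocol design = 0; EF_Protocol design = 11
ES_IRB approval = max(EF_Literature review=14, EF_Protocol design=11) = 14; EF_IRB approval = 14+6 = 20
ES_Recruitment = max(EF_Literature review=14, EF_Protocol design=11) = 14; EF_Recruitment = 14+13 = 27
ES_Instrument calibration = 14; EF_Instrument calibration = 14+6 = 20
ES_Pilot data = 14; EF_Pilot data = 14+10 = 24
ES_Data collection = 11; EF_Data collection = 11+3 = 14
ES_Data cleaning = max(EF_Protocol design=11, EF_IRB approval=20, EF_Recruitment=27, EF_Instrument calibration=20, EF_Pilot data=24, EF_Data collection=14) = 27; EF_Data cleaning = 27+7 = 34
Expected project duration μ = 34 days. Critical path: Literature review → Recruitment → Data cleaning.

Variances on critical path: σ²_Literature review=7.111, σ²_Recruitment=2.778, σ²_Data cleaning=5.444.
Largest is σ²_Literature review = 7.111.

Literature review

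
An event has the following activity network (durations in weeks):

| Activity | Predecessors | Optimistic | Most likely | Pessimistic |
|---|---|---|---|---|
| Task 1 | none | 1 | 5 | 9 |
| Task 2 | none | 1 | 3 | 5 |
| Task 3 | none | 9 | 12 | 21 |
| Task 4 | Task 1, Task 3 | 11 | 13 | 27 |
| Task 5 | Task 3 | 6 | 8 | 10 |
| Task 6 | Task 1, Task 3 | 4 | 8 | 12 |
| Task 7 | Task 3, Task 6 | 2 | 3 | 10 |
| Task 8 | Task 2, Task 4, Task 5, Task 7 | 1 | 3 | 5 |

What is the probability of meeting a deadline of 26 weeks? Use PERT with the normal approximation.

te_Task 1 = (1 + 4·5 + 9)/6 = 30/6 = 5; σ²_Task 1 = ((9−1)/6)² = 1.778
te_Task 2 = (1 + 4·3 + 5)/6 = 18/6 = 3; σ²_Task 2 = ((5−1)/6)² = 0.444
te_Task 3 = (9 + 4·12 + 21)/6 = 78/6 = 13; σ²_Task 3 = ((21−9)/6)² = 4.000
te_Task 4 = (11 + 4·13 + 27)/6 = 90/6 = 15; σ²_Task 4 = ((27−11)/6)² = 7.111
te_Task 5 = (6 + 4·8 + 10)/6 = 48/6 = 8; σ²_Task 5 = ((10−6)/6)² = 0.444
te_Task 6 = (4 + 4·8 + 12)/6 = 48/6 = 8; σ²_Task 6 = ((12−4)/6)² = 1.778
te_Task 7 = (2 + 4·3 + 10)/6 = 24/6 = 4; σ²_Task 7 = ((10−2)/6)² = 1.778
te_Task 8 = (1 + 4·3 + 5)/6 = 18/6 = 3; σ²_Task 8 = ((5−1)/6)² = 0.444

Forward pass:
ES_Task 1 = 0; EF_Task 1 = 5
ES_Task 2 = 0; EF_Task 2 = 3
ES_Task 3 = 0; EF_Task 3 = 13
ES_Task 4 = max(EF_Task 1=5, EF_Task 3=13) = 13; EF_Task 4 = 13+15 = 28
ES_Task 5 = 13; EF_Task 5 = 13+8 = 21
ES_Task 6 = max(EF_Task 1=5, EF_Task 3=13) = 13; EF_Task 6 = 13+8 = 21
ES_Task 7 = max(EF_Task 3=13, EF_Task 6=21) = 21; EF_Task 7 = 21+4 = 25
ES_Task 8 = max(EF_Task 2=3, EF_Task 4=28, EF_Task 5=21, EF_Task 7=25) = 28; EF_Task 8 = 28+3 = 31
Expected project duration μ = 31 weeks. Critical path: Task 3 → Task 4 → Task 8.

Variance along critical path = 4.000 + 7.111 + 0.444 = 11.556; σ = √11.556 = 3.399 weeks.
Z = (26 − 31) / 3.399 = -1.471
P(T ≤ 26) = Φ(-1.471) ≈ 0.071

0.071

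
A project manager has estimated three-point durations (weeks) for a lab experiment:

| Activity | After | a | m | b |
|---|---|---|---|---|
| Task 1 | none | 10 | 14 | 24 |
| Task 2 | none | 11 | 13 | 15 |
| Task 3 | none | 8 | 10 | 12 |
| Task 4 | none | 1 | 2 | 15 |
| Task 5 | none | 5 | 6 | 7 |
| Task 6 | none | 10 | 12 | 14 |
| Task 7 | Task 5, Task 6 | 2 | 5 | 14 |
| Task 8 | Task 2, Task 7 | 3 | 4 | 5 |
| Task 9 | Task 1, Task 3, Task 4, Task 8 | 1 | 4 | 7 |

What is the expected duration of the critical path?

26 weeks

te_Task 1 = (10 + 4·14 + 24)/6 = 90/6 = 15
te_Task 2 = (11 + 4·13 + 15)/6 = 78/6 = 13
te_Task 3 = (8 + 4·10 + 12)/6 = 60/6 = 10
te_Task 4 = (1 + 4·2 + 15)/6 = 24/6 = 4
te_Task 5 = (5 + 4·6 + 7)/6 = 36/6 = 6
te_Task 6 = (10 + 4·12 + 14)/6 = 72/6 = 12
te_Task 7 = (2 + 4·5 + 14)/6 = 36/6 = 6
te_Task 8 = (3 + 4·4 + 5)/6 = 24/6 = 4
te_Task 9 = (1 + 4·4 + 7)/6 = 24/6 = 4

Forward pass:
ES_Task 1 = 0; EF_Task 1 = 15
ES_Task 2 = 0; EF_Task 2 = 13
ES_Task 3 = 0; EF_Task 3 = 10
ES_Task 4 = 0; EF_Task 4 = 4
ES_Task 5 = 0; EF_Task 5 = 6
ES_Task 6 = 0; EF_Task 6 = 12
ES_Task 7 = max(EF_Task 5=6, EF_Task 6=12) = 12; EF_Task 7 = 12+6 = 18
ES_Task 8 = max(EF_Task 2=13, EF_Task 7=18) = 18; EF_Task 8 = 18+4 = 22
ES_Task 9 = max(EF_Task 1=15, EF_Task 3=10, EF_Task 4=4, EF_Task 8=22) = 22; EF_Task 9 = 22+4 = 26
Expected project duration μ = 26 weeks. Critical path: Task 6 → Task 7 → Task 8 → Task 9.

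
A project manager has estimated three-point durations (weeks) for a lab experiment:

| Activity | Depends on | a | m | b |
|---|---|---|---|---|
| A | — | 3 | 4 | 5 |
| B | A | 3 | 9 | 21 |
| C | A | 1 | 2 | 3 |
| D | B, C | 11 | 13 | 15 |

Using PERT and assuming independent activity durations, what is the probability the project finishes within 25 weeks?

te_A = (3 + 4·4 + 5)/6 = 24/6 = 4; σ²_A = ((5−3)/6)² = 0.111
te_B = (3 + 4·9 + 21)/6 = 60/6 = 10; σ²_B = ((21−3)/6)² = 9.000
te_C = (1 + 4·2 + 3)/6 = 12/6 = 2; σ²_C = ((3−1)/6)² = 0.111
te_D = (11 + 4·13 + 15)/6 = 78/6 = 13; σ²_D = ((15−11)/6)² = 0.444

Forward pass:
ES_A = 0; EF_A = 4
ES_B = 4; EF_B = 4+10 = 14
ES_C = 4; EF_C = 4+2 = 6
ES_D = max(EF_B=14, EF_C=6) = 14; EF_D = 14+13 = 27
Expected project duration μ = 27 weeks. Critical path: A → B → D.

Variance along critical path = 0.111 + 9.000 + 0.444 = 9.556; σ = √9.556 = 3.091 weeks.
Z = (25 − 27) / 3.091 = -0.647
P(T ≤ 25) = Φ(-0.647) ≈ 0.259

0.259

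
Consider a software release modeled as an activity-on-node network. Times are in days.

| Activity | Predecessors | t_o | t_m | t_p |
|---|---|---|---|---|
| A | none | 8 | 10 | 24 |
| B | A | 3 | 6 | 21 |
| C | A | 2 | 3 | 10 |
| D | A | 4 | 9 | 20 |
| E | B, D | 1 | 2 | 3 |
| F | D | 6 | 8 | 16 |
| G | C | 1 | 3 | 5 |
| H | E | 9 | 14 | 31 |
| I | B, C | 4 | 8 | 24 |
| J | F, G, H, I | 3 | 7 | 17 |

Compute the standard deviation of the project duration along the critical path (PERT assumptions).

te_A = (8 + 4·10 + 24)/6 = 72/6 = 12; σ²_A = ((24−8)/6)² = 7.111
te_B = (3 + 4·6 + 21)/6 = 48/6 = 8; σ²_B = ((21−3)/6)² = 9.000
te_C = (2 + 4·3 + 10)/6 = 24/6 = 4; σ²_C = ((10−2)/6)² = 1.778
te_D = (4 + 4·9 + 20)/6 = 60/6 = 10; σ²_D = ((20−4)/6)² = 7.111
te_E = (1 + 4·2 + 3)/6 = 12/6 = 2; σ²_E = ((3−1)/6)² = 0.111
te_F = (6 + 4·8 + 16)/6 = 54/6 = 9; σ²_F = ((16−6)/6)² = 2.778
te_G = (1 + 4·3 + 5)/6 = 18/6 = 3; σ²_G = ((5−1)/6)² = 0.444
te_H = (9 + 4·14 + 31)/6 = 96/6 = 16; σ²_H = ((31−9)/6)² = 13.444
te_I = (4 + 4·8 + 24)/6 = 60/6 = 10; σ²_I = ((24−4)/6)² = 11.111
te_J = (3 + 4·7 + 17)/6 = 48/6 = 8; σ²_J = ((17−3)/6)² = 5.444

Forward pass:
ES_A = 0; EF_A = 12
ES_B = 12; EF_B = 12+8 = 20
ES_C = 12; EF_C = 12+4 = 16
ES_D = 12; EF_D = 12+10 = 22
ES_E = max(EF_B=20, EF_D=22) = 22; EF_E = 22+2 = 24
ES_F = 22; EF_F = 22+9 = 31
ES_G = 16; EF_G = 16+3 = 19
ES_H = 24; EF_H = 24+16 = 40
ES_I = max(EF_B=20, EF_C=16) = 20; EF_I = 20+10 = 30
ES_J = max(EF_F=31, EF_G=19, EF_H=40, EF_I=30) = 40; EF_J = 40+8 = 48
Expected project duration μ = 48 days. Critical path: A → D → E → H → J.

Variance along critical path = 7.111 + 7.111 + 0.111 + 13.444 + 5.444 = 33.222
σ = √33.222 = 5.764 days

5.76 days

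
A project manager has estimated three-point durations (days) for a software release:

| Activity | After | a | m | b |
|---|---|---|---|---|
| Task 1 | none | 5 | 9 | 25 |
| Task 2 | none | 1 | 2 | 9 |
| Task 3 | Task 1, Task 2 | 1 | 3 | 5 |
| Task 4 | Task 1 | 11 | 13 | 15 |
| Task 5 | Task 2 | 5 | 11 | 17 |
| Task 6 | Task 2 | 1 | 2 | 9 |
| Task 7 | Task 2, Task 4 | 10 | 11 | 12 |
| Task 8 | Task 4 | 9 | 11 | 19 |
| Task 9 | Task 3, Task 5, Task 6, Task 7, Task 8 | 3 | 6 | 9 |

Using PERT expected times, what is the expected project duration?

te_Task 1 = (5 + 4·9 + 25)/6 = 66/6 = 11
te_Task 2 = (1 + 4·2 + 9)/6 = 18/6 = 3
te_Task 3 = (1 + 4·3 + 5)/6 = 18/6 = 3
te_Task 4 = (11 + 4·13 + 15)/6 = 78/6 = 13
te_Task 5 = (5 + 4·11 + 17)/6 = 66/6 = 11
te_Task 6 = (1 + 4·2 + 9)/6 = 18/6 = 3
te_Task 7 = (10 + 4·11 + 12)/6 = 66/6 = 11
te_Task 8 = (9 + 4·11 + 19)/6 = 72/6 = 12
te_Task 9 = (3 + 4·6 + 9)/6 = 36/6 = 6

Forward pass:
ES_Task 1 = 0; EF_Task 1 = 11
ES_Task 2 = 0; EF_Task 2 = 3
ES_Task 3 = max(EF_Task 1=11, EF_Task 2=3) = 11; EF_Task 3 = 11+3 = 14
ES_Task 4 = 11; EF_Task 4 = 11+13 = 24
ES_Task 5 = 3; EF_Task 5 = 3+11 = 14
ES_Task 6 = 3; EF_Task 6 = 3+3 = 6
ES_Task 7 = max(EF_Task 2=3, EF_Task 4=24) = 24; EF_Task 7 = 24+11 = 35
ES_Task 8 = 24; EF_Task 8 = 24+12 = 36
ES_Task 9 = max(EF_Task 3=14, EF_Task 5=14, EF_Task 6=6, EF_Task 7=35, EF_Task 8=36) = 36; EF_Task 9 = 36+6 = 42
Expected project duration μ = 42 days. Critical path: Task 1 → Task 4 → Task 8 → Task 9.

42 days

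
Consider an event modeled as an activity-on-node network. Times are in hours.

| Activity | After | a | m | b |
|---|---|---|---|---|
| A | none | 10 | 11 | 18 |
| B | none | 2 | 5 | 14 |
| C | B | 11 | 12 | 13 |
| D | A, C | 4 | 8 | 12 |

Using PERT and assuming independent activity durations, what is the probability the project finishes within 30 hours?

te_A = (10 + 4·11 + 18)/6 = 72/6 = 12; σ²_A = ((18−10)/6)² = 1.778
te_B = (2 + 4·5 + 14)/6 = 36/6 = 6; σ²_B = ((14−2)/6)² = 4.000
te_C = (11 + 4·12 + 13)/6 = 72/6 = 12; σ²_C = ((13−11)/6)² = 0.111
te_D = (4 + 4·8 + 12)/6 = 48/6 = 8; σ²_D = ((12−4)/6)² = 1.778

Forward pass:
ES_A = 0; EF_A = 12
ES_B = 0; EF_B = 6
ES_C = 6; EF_C = 6+12 = 18
ES_D = max(EF_A=12, EF_C=18) = 18; EF_D = 18+8 = 26
Expected project duration μ = 26 hours. Critical path: B → C → D.

Variance along critical path = 4.000 + 0.111 + 1.778 = 5.889; σ = √5.889 = 2.427 hours.
Z = (30 − 26) / 2.427 = 1.648
P(T ≤ 30) = Φ(1.648) ≈ 0.950

0.950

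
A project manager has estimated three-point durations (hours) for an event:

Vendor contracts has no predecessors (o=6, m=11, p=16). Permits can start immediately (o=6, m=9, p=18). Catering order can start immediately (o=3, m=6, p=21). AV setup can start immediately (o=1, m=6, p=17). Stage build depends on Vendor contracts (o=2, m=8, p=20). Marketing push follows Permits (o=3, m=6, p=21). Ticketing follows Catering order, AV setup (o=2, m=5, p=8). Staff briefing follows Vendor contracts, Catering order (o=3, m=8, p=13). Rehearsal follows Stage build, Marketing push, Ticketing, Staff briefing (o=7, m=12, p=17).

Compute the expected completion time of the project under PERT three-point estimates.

32 hours

te_Vendor contracts = (6 + 4·11 + 16)/6 = 66/6 = 11
te_Permits = (6 + 4·9 + 18)/6 = 60/6 = 10
te_Catering order = (3 + 4·6 + 21)/6 = 48/6 = 8
te_AV setup = (1 + 4·6 + 17)/6 = 42/6 = 7
te_Stage build = (2 + 4·8 + 20)/6 = 54/6 = 9
te_Marketing push = (3 + 4·6 + 21)/6 = 48/6 = 8
te_Ticketing = (2 + 4·5 + 8)/6 = 30/6 = 5
te_Staff briefing = (3 + 4·8 + 13)/6 = 48/6 = 8
te_Rehearsal = (7 + 4·12 + 17)/6 = 72/6 = 12

Forward pass:
ES_Vendor contracts = 0; EF_Vendor contracts = 11
ES_Permits = 0; EF_Permits = 10
ES_Catering order = 0; EF_Catering order = 8
ES_AV setup = 0; EF_AV setup = 7
ES_Stage build = 11; EF_Stage build = 11+9 = 20
ES_Marketing push = 10; EF_Marketing push = 10+8 = 18
ES_Ticketing = max(EF_Catering order=8, EF_AV setup=7) = 8; EF_Ticketing = 8+5 = 13
ES_Staff briefing = max(EF_Vendor contracts=11, EF_Catering order=8) = 11; EF_Staff briefing = 11+8 = 19
ES_Rehearsal = max(EF_Stage build=20, EF_Marketing push=18, EF_Ticketing=13, EF_Staff briefing=19) = 20; EF_Rehearsal = 20+12 = 32
Expected project duration μ = 32 hours. Critical path: Vendor contracts → Stage build → Rehearsal.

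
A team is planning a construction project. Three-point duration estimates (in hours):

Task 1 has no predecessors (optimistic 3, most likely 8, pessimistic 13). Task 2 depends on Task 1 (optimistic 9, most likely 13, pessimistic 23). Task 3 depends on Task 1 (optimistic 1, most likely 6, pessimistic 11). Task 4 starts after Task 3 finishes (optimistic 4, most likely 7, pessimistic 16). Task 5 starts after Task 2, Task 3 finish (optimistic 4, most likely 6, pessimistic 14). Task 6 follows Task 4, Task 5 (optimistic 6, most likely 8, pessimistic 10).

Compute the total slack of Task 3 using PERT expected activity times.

te_Task 1 = (3 + 4·8 + 13)/6 = 48/6 = 8
te_Task 2 = (9 + 4·13 + 23)/6 = 84/6 = 14
te_Task 3 = (1 + 4·6 + 11)/6 = 36/6 = 6
te_Task 4 = (4 + 4·7 + 16)/6 = 48/6 = 8
te_Task 5 = (4 + 4·6 + 14)/6 = 42/6 = 7
te_Task 6 = (6 + 4·8 + 10)/6 = 48/6 = 8

Forward pass:
ES_Task 1 = 0; EF_Task 1 = 8
ES_Task 2 = 8; EF_Task 2 = 8+14 = 22
ES_Task 3 = 8; EF_Task 3 = 8+6 = 14
ES_Task 4 = 14; EF_Task 4 = 14+8 = 22
ES_Task 5 = max(EF_Task 2=22, EF_Task 3=14) = 22; EF_Task 5 = 22+7 = 29
ES_Task 6 = max(EF_Task 4=22, EF_Task 5=29) = 29; EF_Task 6 = 29+8 = 37
Expected project duration μ = 37 hours. Critical path: Task 1 → Task 2 → Task 5 → Task 6.

Backward pass:
LF_Task 6 = 37; LS_Task 6 = 37−8 = 29
LF_Task 5 = LS_Task 6 = 29; LS_Task 5 = 29−7 = 22
LF_Task 4 = LS_Task 6 = 29; LS_Task 4 = 29−8 = 21
LF_Task 3 = min(LS_Task 4=21, LS_Task 5=22) = 21; LS_Task 3 = 21−6 = 15
LF_Task 2 = LS_Task 5 = 22; LS_Task 2 = 22−14 = 8
LF_Task 1 = min(LS_Task 2=8, LS_Task 3=15) = 8; LS_Task 1 = 8−8 = 0
Slack_Task 3 = LS_Task 3 − ES_Task 3 = 15 − 8 = 7

7 hours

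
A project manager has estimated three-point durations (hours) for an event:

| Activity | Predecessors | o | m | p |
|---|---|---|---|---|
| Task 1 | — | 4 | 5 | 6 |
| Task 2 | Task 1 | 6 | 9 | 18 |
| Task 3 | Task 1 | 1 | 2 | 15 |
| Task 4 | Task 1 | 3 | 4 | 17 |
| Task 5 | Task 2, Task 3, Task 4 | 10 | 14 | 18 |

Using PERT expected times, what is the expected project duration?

te_Task 1 = (4 + 4·5 + 6)/6 = 30/6 = 5
te_Task 2 = (6 + 4·9 + 18)/6 = 60/6 = 10
te_Task 3 = (1 + 4·2 + 15)/6 = 24/6 = 4
te_Task 4 = (3 + 4·4 + 17)/6 = 36/6 = 6
te_Task 5 = (10 + 4·14 + 18)/6 = 84/6 = 14

Forward pass:
ES_Task 1 = 0; EF_Task 1 = 5
ES_Task 2 = 5; EF_Task 2 = 5+10 = 15
ES_Task 3 = 5; EF_Task 3 = 5+4 = 9
ES_Task 4 = 5; EF_Task 4 = 5+6 = 11
ES_Task 5 = max(EF_Task 2=15, EF_Task 3=9, EF_Task 4=11) = 15; EF_Task 5 = 15+14 = 29
Expected project duration μ = 29 hours. Critical path: Task 1 → Task 2 → Task 5.

29 hours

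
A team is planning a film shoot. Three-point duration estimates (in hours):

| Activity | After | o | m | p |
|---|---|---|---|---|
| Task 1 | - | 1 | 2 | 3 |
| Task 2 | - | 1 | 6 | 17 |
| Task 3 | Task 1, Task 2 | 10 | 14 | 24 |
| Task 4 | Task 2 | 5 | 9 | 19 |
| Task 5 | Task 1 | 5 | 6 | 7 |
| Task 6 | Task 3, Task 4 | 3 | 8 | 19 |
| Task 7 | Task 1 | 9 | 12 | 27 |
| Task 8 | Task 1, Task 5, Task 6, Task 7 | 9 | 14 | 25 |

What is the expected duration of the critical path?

46 hours

te_Task 1 = (1 + 4·2 + 3)/6 = 12/6 = 2
te_Task 2 = (1 + 4·6 + 17)/6 = 42/6 = 7
te_Task 3 = (10 + 4·14 + 24)/6 = 90/6 = 15
te_Task 4 = (5 + 4·9 + 19)/6 = 60/6 = 10
te_Task 5 = (5 + 4·6 + 7)/6 = 36/6 = 6
te_Task 6 = (3 + 4·8 + 19)/6 = 54/6 = 9
te_Task 7 = (9 + 4·12 + 27)/6 = 84/6 = 14
te_Task 8 = (9 + 4·14 + 25)/6 = 90/6 = 15

Forward pass:
ES_Task 1 = 0; EF_Task 1 = 2
ES_Task 2 = 0; EF_Task 2 = 7
ES_Task 3 = max(EF_Task 1=2, EF_Task 2=7) = 7; EF_Task 3 = 7+15 = 22
ES_Task 4 = 7; EF_Task 4 = 7+10 = 17
ES_Task 5 = 2; EF_Task 5 = 2+6 = 8
ES_Task 6 = max(EF_Task 3=22, EF_Task 4=17) = 22; EF_Task 6 = 22+9 = 31
ES_Task 7 = 2; EF_Task 7 = 2+14 = 16
ES_Task 8 = max(EF_Task 1=2, EF_Task 5=8, EF_Task 6=31, EF_Task 7=16) = 31; EF_Task 8 = 31+15 = 46
Expected project duration μ = 46 hours. Critical path: Task 2 → Task 3 → Task 6 → Task 8.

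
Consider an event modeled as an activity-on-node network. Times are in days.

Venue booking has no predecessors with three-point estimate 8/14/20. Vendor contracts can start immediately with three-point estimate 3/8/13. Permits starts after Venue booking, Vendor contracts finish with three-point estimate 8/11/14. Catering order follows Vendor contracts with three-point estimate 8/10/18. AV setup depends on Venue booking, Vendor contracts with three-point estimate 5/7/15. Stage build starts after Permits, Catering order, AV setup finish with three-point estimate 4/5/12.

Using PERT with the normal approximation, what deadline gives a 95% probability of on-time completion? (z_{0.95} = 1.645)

35.3 days

te_Venue booking = (8 + 4·14 + 20)/6 = 84/6 = 14; σ²_Venue booking = ((20−8)/6)² = 4.000
te_Vendor contracts = (3 + 4·8 + 13)/6 = 48/6 = 8; σ²_Vendor contracts = ((13−3)/6)² = 2.778
te_Permits = (8 + 4·11 + 14)/6 = 66/6 = 11; σ²_Permits = ((14−8)/6)² = 1.000
te_Catering order = (8 + 4·10 + 18)/6 = 66/6 = 11; σ²_Catering order = ((18−8)/6)² = 2.778
te_AV setup = (5 + 4·7 + 15)/6 = 48/6 = 8; σ²_AV setup = ((15−5)/6)² = 2.778
te_Stage build = (4 + 4·5 + 12)/6 = 36/6 = 6; σ²_Stage build = ((12−4)/6)² = 1.778

Forward pass:
ES_Venue booking = 0; EF_Venue booking = 14
ES_Vendor contracts = 0; EF_Vendor contracts = 8
ES_Permits = max(EF_Venue booking=14, EF_Vendor contracts=8) = 14; EF_Permits = 14+11 = 25
ES_Catering order = 8; EF_Catering order = 8+11 = 19
ES_AV setup = max(EF_Venue booking=14, EF_Vendor contracts=8) = 14; EF_AV setup = 14+8 = 22
ES_Stage build = max(EF_Permits=25, EF_Catering order=19, EF_AV setup=22) = 25; EF_Stage build = 25+6 = 31
Expected project duration μ = 31 days. Critical path: Venue booking → Permits → Stage build.

Variance along critical path = 4.000 + 1.000 + 1.778 = 6.778; σ = 2.603 days.
D = μ + z·σ = 31 + 1.645·2.603 = 35.3 days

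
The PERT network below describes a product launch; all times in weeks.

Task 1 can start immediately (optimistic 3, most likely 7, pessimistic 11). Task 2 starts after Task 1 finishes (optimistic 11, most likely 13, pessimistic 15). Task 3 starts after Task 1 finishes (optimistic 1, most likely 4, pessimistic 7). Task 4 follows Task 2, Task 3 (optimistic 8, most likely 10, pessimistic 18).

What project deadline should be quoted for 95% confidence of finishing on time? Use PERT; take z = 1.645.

34.7 weeks

te_Task 1 = (3 + 4·7 + 11)/6 = 42/6 = 7; σ²_Task 1 = ((11−3)/6)² = 1.778
te_Task 2 = (11 + 4·13 + 15)/6 = 78/6 = 13; σ²_Task 2 = ((15−11)/6)² = 0.444
te_Task 3 = (1 + 4·4 + 7)/6 = 24/6 = 4; σ²_Task 3 = ((7−1)/6)² = 1.000
te_Task 4 = (8 + 4·10 + 18)/6 = 66/6 = 11; σ²_Task 4 = ((18−8)/6)² = 2.778

Forward pass:
ES_Task 1 = 0; EF_Task 1 = 7
ES_Task 2 = 7; EF_Task 2 = 7+13 = 20
ES_Task 3 = 7; EF_Task 3 = 7+4 = 11
ES_Task 4 = max(EF_Task 2=20, EF_Task 3=11) = 20; EF_Task 4 = 20+11 = 31
Expected project duration μ = 31 weeks. Critical path: Task 1 → Task 2 → Task 4.

Variance along critical path = 1.778 + 0.444 + 2.778 = 5.000; σ = 2.236 weeks.
D = μ + z·σ = 31 + 1.645·2.236 = 34.7 weeks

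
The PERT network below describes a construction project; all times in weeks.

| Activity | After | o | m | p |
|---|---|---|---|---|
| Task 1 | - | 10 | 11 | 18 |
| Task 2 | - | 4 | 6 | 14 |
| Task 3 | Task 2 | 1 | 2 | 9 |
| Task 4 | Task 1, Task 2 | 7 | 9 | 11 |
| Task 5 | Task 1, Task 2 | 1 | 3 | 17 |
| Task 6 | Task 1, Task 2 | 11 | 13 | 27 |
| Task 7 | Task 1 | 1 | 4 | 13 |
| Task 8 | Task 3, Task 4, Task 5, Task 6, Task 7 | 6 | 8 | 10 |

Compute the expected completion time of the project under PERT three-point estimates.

te_Task 1 = (10 + 4·11 + 18)/6 = 72/6 = 12
te_Task 2 = (4 + 4·6 + 14)/6 = 42/6 = 7
te_Task 3 = (1 + 4·2 + 9)/6 = 18/6 = 3
te_Task 4 = (7 + 4·9 + 11)/6 = 54/6 = 9
te_Task 5 = (1 + 4·3 + 17)/6 = 30/6 = 5
te_Task 6 = (11 + 4·13 + 27)/6 = 90/6 = 15
te_Task 7 = (1 + 4·4 + 13)/6 = 30/6 = 5
te_Task 8 = (6 + 4·8 + 10)/6 = 48/6 = 8

Forward pass:
ES_Task 1 = 0; EF_Task 1 = 12
ES_Task 2 = 0; EF_Task 2 = 7
ES_Task 3 = 7; EF_Task 3 = 7+3 = 10
ES_Task 4 = max(EF_Task 1=12, EF_Task 2=7) = 12; EF_Task 4 = 12+9 = 21
ES_Task 5 = max(EF_Task 1=12, EF_Task 2=7) = 12; EF_Task 5 = 12+5 = 17
ES_Task 6 = max(EF_Task 1=12, EF_Task 2=7) = 12; EF_Task 6 = 12+15 = 27
ES_Task 7 = 12; EF_Task 7 = 12+5 = 17
ES_Task 8 = max(EF_Task 3=10, EF_Task 4=21, EF_Task 5=17, EF_Task 6=27, EF_Task 7=17) = 27; EF_Task 8 = 27+8 = 35
Expected project duration μ = 35 weeks. Critical path: Task 1 → Task 6 → Task 8.

35 weeks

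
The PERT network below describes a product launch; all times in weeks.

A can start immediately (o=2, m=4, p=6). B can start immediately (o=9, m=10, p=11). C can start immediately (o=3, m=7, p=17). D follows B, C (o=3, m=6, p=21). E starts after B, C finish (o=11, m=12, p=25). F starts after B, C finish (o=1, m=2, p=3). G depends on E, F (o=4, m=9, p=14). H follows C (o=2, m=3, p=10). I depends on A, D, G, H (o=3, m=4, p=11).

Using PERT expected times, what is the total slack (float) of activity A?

29 weeks

te_A = (2 + 4·4 + 6)/6 = 24/6 = 4
te_B = (9 + 4·10 + 11)/6 = 60/6 = 10
te_C = (3 + 4·7 + 17)/6 = 48/6 = 8
te_D = (3 + 4·6 + 21)/6 = 48/6 = 8
te_E = (11 + 4·12 + 25)/6 = 84/6 = 14
te_F = (1 + 4·2 + 3)/6 = 12/6 = 2
te_G = (4 + 4·9 + 14)/6 = 54/6 = 9
te_H = (2 + 4·3 + 10)/6 = 24/6 = 4
te_I = (3 + 4·4 + 11)/6 = 30/6 = 5

Forward pass:
ES_A = 0; EF_A = 4
ES_B = 0; EF_B = 10
ES_C = 0; EF_C = 8
ES_D = max(EF_B=10, EF_C=8) = 10; EF_D = 10+8 = 18
ES_E = max(EF_B=10, EF_C=8) = 10; EF_E = 10+14 = 24
ES_F = max(EF_B=10, EF_C=8) = 10; EF_F = 10+2 = 12
ES_G = max(EF_E=24, EF_F=12) = 24; EF_G = 24+9 = 33
ES_H = 8; EF_H = 8+4 = 12
ES_I = max(EF_A=4, EF_D=18, EF_G=33, EF_H=12) = 33; EF_I = 33+5 = 38
Expected project duration μ = 38 weeks. Critical path: B → E → G → I.

Backward pass:
LF_I = 38; LS_I = 38−5 = 33
LF_H = LS_I = 33; LS_H = 33−4 = 29
LF_G = LS_I = 33; LS_G = 33−9 = 24
LF_F = LS_G = 24; LS_F = 24−2 = 22
LF_E = LS_G = 24; LS_E = 24−14 = 10
LF_D = LS_I = 33; LS_D = 33−8 = 25
LF_C = min(LS_D=25, LS_E=10, LS_F=22, LS_H=29) = 10; LS_C = 10−8 = 2
LF_B = min(LS_D=25, LS_E=10, LS_F=22) = 10; LS_B = 10−10 = 0
LF_A = LS_I = 33; LS_A = 33−4 = 29
Slack_A = LS_A − ES_A = 29 − 0 = 29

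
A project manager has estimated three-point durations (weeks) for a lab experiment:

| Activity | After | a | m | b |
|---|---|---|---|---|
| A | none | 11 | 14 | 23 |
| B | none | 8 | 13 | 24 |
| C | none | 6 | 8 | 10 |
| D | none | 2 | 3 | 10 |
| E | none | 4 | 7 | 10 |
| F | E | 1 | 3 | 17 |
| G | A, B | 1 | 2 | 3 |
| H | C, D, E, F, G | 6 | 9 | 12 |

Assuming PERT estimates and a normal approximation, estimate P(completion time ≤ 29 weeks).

0.908

te_A = (11 + 4·14 + 23)/6 = 90/6 = 15; σ²_A = ((23−11)/6)² = 4.000
te_B = (8 + 4·13 + 24)/6 = 84/6 = 14; σ²_B = ((24−8)/6)² = 7.111
te_C = (6 + 4·8 + 10)/6 = 48/6 = 8; σ²_C = ((10−6)/6)² = 0.444
te_D = (2 + 4·3 + 10)/6 = 24/6 = 4; σ²_D = ((10−2)/6)² = 1.778
te_E = (4 + 4·7 + 10)/6 = 42/6 = 7; σ²_E = ((10−4)/6)² = 1.000
te_F = (1 + 4·3 + 17)/6 = 30/6 = 5; σ²_F = ((17−1)/6)² = 7.111
te_G = (1 + 4·2 + 3)/6 = 12/6 = 2; σ²_G = ((3−1)/6)² = 0.111
te_H = (6 + 4·9 + 12)/6 = 54/6 = 9; σ²_H = ((12−6)/6)² = 1.000

Forward pass:
ES_A = 0; EF_A = 15
ES_B = 0; EF_B = 14
ES_C = 0; EF_C = 8
ES_D = 0; EF_D = 4
ES_E = 0; EF_E = 7
ES_F = 7; EF_F = 7+5 = 12
ES_G = max(EF_A=15, EF_B=14) = 15; EF_G = 15+2 = 17
ES_H = max(EF_C=8, EF_D=4, EF_E=7, EF_F=12, EF_G=17) = 17; EF_H = 17+9 = 26
Expected project duration μ = 26 weeks. Critical path: A → G → H.

Variance along critical path = 4.000 + 0.111 + 1.000 = 5.111; σ = √5.111 = 2.261 weeks.
Z = (29 − 26) / 2.261 = 1.327
P(T ≤ 29) = Φ(1.327) ≈ 0.908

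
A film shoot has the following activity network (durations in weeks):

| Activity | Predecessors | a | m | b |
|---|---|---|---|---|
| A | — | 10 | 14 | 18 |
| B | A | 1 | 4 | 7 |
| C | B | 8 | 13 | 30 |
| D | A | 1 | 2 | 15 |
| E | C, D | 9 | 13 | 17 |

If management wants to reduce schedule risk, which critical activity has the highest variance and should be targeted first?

C

te_A = (10 + 4·14 + 18)/6 = 84/6 = 14; σ²_A = ((18−10)/6)² = 1.778
te_B = (1 + 4·4 + 7)/6 = 24/6 = 4; σ²_B = ((7−1)/6)² = 1.000
te_C = (8 + 4·13 + 30)/6 = 90/6 = 15; σ²_C = ((30−8)/6)² = 13.444
te_D = (1 + 4·2 + 15)/6 = 24/6 = 4; σ²_D = ((15−1)/6)² = 5.444
te_E = (9 + 4·13 + 17)/6 = 78/6 = 13; σ²_E = ((17−9)/6)² = 1.778

Forward pass:
ES_A = 0; EF_A = 14
ES_B = 14; EF_B = 14+4 = 18
ES_C = 18; EF_C = 18+15 = 33
ES_D = 14; EF_D = 14+4 = 18
ES_E = max(EF_C=33, EF_D=18) = 33; EF_E = 33+13 = 46
Expected project duration μ = 46 weeks. Critical path: A → B → C → E.

Variances on critical path: σ²_A=1.778, σ²_B=1.000, σ²_C=13.444, σ²_E=1.778.
Largest is σ²_C = 13.444.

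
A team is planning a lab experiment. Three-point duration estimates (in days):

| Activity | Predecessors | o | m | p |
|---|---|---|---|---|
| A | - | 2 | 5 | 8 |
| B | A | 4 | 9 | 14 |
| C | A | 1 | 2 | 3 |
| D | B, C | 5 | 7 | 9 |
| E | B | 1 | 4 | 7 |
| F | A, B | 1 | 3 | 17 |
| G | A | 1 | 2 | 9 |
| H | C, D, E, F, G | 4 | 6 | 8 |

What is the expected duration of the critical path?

te_A = (2 + 4·5 + 8)/6 = 30/6 = 5
te_B = (4 + 4·9 + 14)/6 = 54/6 = 9
te_C = (1 + 4·2 + 3)/6 = 12/6 = 2
te_D = (5 + 4·7 + 9)/6 = 42/6 = 7
te_E = (1 + 4·4 + 7)/6 = 24/6 = 4
te_F = (1 + 4·3 + 17)/6 = 30/6 = 5
te_G = (1 + 4·2 + 9)/6 = 18/6 = 3
te_H = (4 + 4·6 + 8)/6 = 36/6 = 6

Forward pass:
ES_A = 0; EF_A = 5
ES_B = 5; EF_B = 5+9 = 14
ES_C = 5; EF_C = 5+2 = 7
ES_D = max(EF_B=14, EF_C=7) = 14; EF_D = 14+7 = 21
ES_E = 14; EF_E = 14+4 = 18
ES_F = max(EF_A=5, EF_B=14) = 14; EF_F = 14+5 = 19
ES_G = 5; EF_G = 5+3 = 8
ES_H = max(EF_C=7, EF_D=21, EF_E=18, EF_F=19, EF_G=8) = 21; EF_H = 21+6 = 27
Expected project duration μ = 27 days. Critical path: A → B → D → H.

27 days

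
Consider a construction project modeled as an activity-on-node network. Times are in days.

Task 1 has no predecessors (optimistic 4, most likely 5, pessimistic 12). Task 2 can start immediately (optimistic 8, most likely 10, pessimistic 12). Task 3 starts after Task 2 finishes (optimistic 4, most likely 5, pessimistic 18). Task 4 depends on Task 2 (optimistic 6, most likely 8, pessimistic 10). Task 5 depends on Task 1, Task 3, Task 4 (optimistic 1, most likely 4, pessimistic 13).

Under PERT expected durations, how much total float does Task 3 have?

1 days

te_Task 1 = (4 + 4·5 + 12)/6 = 36/6 = 6
te_Task 2 = (8 + 4·10 + 12)/6 = 60/6 = 10
te_Task 3 = (4 + 4·5 + 18)/6 = 42/6 = 7
te_Task 4 = (6 + 4·8 + 10)/6 = 48/6 = 8
te_Task 5 = (1 + 4·4 + 13)/6 = 30/6 = 5

Forward pass:
ES_Task 1 = 0; EF_Task 1 = 6
ES_Task 2 = 0; EF_Task 2 = 10
ES_Task 3 = 10; EF_Task 3 = 10+7 = 17
ES_Task 4 = 10; EF_Task 4 = 10+8 = 18
ES_Task 5 = max(EF_Task 1=6, EF_Task 3=17, EF_Task 4=18) = 18; EF_Task 5 = 18+5 = 23
Expected project duration μ = 23 days. Critical path: Task 2 → Task 4 → Task 5.

Backward pass:
LF_Task 5 = 23; LS_Task 5 = 23−5 = 18
LF_Task 4 = LS_Task 5 = 18; LS_Task 4 = 18−8 = 10
LF_Task 3 = LS_Task 5 = 18; LS_Task 3 = 18−7 = 11
LF_Task 2 = min(LS_Task 3=11, LS_Task 4=10) = 10; LS_Task 2 = 10−10 = 0
LF_Task 1 = LS_Task 5 = 18; LS_Task 1 = 18−6 = 12
Slack_Task 3 = LS_Task 3 − ES_Task 3 = 11 − 10 = 1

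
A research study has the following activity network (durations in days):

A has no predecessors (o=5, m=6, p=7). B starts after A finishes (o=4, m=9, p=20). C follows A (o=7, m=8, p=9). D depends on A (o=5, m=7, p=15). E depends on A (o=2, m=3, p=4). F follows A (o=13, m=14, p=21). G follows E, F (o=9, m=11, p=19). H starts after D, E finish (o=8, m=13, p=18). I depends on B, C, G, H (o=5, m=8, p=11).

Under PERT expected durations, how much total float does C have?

te_A = (5 + 4·6 + 7)/6 = 36/6 = 6
te_B = (4 + 4·9 + 20)/6 = 60/6 = 10
te_C = (7 + 4·8 + 9)/6 = 48/6 = 8
te_D = (5 + 4·7 + 15)/6 = 48/6 = 8
te_E = (2 + 4·3 + 4)/6 = 18/6 = 3
te_F = (13 + 4·14 + 21)/6 = 90/6 = 15
te_G = (9 + 4·11 + 19)/6 = 72/6 = 12
te_H = (8 + 4·13 + 18)/6 = 78/6 = 13
te_I = (5 + 4·8 + 11)/6 = 48/6 = 8

Forward pass:
ES_A = 0; EF_A = 6
ES_B = 6; EF_B = 6+10 = 16
ES_C = 6; EF_C = 6+8 = 14
ES_D = 6; EF_D = 6+8 = 14
ES_E = 6; EF_E = 6+3 = 9
ES_F = 6; EF_F = 6+15 = 21
ES_G = max(EF_E=9, EF_F=21) = 21; EF_G = 21+12 = 33
ES_H = max(EF_D=14, EF_E=9) = 14; EF_H = 14+13 = 27
ES_I = max(EF_B=16, EF_C=14, EF_G=33, EF_H=27) = 33; EF_I = 33+8 = 41
Expected project duration μ = 41 days. Critical path: A → F → G → I.

Backward pass:
LF_I = 41; LS_I = 41−8 = 33
LF_H = LS_I = 33; LS_H = 33−13 = 20
LF_G = LS_I = 33; LS_G = 33−12 = 21
LF_F = LS_G = 21; LS_F = 21−15 = 6
LF_E = min(LS_G=21, LS_H=20) = 20; LS_E = 20−3 = 17
LF_D = LS_H = 20; LS_D = 20−8 = 12
LF_C = LS_I = 33; LS_C = 33−8 = 25
LF_B = LS_I = 33; LS_B = 33−10 = 23
LF_A = min(LS_B=23, LS_C=25, LS_D=12, LS_E=17, LS_F=6) = 6; LS_A = 6−6 = 0
Slack_C = LS_C − ES_C = 25 − 6 = 19

19 days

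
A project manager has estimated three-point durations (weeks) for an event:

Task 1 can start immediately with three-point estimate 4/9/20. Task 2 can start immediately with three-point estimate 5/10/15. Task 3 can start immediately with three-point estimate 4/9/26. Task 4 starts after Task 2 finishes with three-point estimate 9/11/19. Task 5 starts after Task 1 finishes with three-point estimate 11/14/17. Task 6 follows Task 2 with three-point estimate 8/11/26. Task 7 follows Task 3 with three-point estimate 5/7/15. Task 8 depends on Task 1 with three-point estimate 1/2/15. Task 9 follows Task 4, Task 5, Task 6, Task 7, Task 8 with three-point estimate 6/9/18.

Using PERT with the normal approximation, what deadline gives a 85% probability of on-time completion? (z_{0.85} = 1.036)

te_Task 1 = (4 + 4·9 + 20)/6 = 60/6 = 10; σ²_Task 1 = ((20−4)/6)² = 7.111
te_Task 2 = (5 + 4·10 + 15)/6 = 60/6 = 10; σ²_Task 2 = ((15−5)/6)² = 2.778
te_Task 3 = (4 + 4·9 + 26)/6 = 66/6 = 11; σ²_Task 3 = ((26−4)/6)² = 13.444
te_Task 4 = (9 + 4·11 + 19)/6 = 72/6 = 12; σ²_Task 4 = ((19−9)/6)² = 2.778
te_Task 5 = (11 + 4·14 + 17)/6 = 84/6 = 14; σ²_Task 5 = ((17−11)/6)² = 1.000
te_Task 6 = (8 + 4·11 + 26)/6 = 78/6 = 13; σ²_Task 6 = ((26−8)/6)² = 9.000
te_Task 7 = (5 + 4·7 + 15)/6 = 48/6 = 8; σ²_Task 7 = ((15−5)/6)² = 2.778
te_Task 8 = (1 + 4·2 + 15)/6 = 24/6 = 4; σ²_Task 8 = ((15−1)/6)² = 5.444
te_Task 9 = (6 + 4·9 + 18)/6 = 60/6 = 10; σ²_Task 9 = ((18−6)/6)² = 4.000

Forward pass:
ES_Task 1 = 0; EF_Task 1 = 10
ES_Task 2 = 0; EF_Task 2 = 10
ES_Task 3 = 0; EF_Task 3 = 11
ES_Task 4 = 10; EF_Task 4 = 10+12 = 22
ES_Task 5 = 10; EF_Task 5 = 10+14 = 24
ES_Task 6 = 10; EF_Task 6 = 10+13 = 23
ES_Task 7 = 11; EF_Task 7 = 11+8 = 19
ES_Task 8 = 10; EF_Task 8 = 10+4 = 14
ES_Task 9 = max(EF_Task 4=22, EF_Task 5=24, EF_Task 6=23, EF_Task 7=19, EF_Task 8=14) = 24; EF_Task 9 = 24+10 = 34
Expected project duration μ = 34 weeks. Critical path: Task 1 → Task 5 → Task 9.

Variance along critical path = 7.111 + 1.000 + 4.000 = 12.111; σ = 3.480 weeks.
D = μ + z·σ = 34 + 1.036·3.480 = 37.6 weeks

37.6 weeks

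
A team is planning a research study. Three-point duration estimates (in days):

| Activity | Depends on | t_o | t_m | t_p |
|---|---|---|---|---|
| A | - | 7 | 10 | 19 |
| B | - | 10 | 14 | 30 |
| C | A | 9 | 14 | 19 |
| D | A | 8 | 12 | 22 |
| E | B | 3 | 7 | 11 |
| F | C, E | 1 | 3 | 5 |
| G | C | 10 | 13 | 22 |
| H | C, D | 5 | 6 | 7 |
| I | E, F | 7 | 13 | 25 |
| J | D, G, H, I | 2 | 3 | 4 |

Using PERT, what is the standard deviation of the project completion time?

te_A = (7 + 4·10 + 19)/6 = 66/6 = 11; σ²_A = ((19−7)/6)² = 4.000
te_B = (10 + 4·14 + 30)/6 = 96/6 = 16; σ²_B = ((30−10)/6)² = 11.111
te_C = (9 + 4·14 + 19)/6 = 84/6 = 14; σ²_C = ((19−9)/6)² = 2.778
te_D = (8 + 4·12 + 22)/6 = 78/6 = 13; σ²_D = ((22−8)/6)² = 5.444
te_E = (3 + 4·7 + 11)/6 = 42/6 = 7; σ²_E = ((11−3)/6)² = 1.778
te_F = (1 + 4·3 + 5)/6 = 18/6 = 3; σ²_F = ((5−1)/6)² = 0.444
te_G = (10 + 4·13 + 22)/6 = 84/6 = 14; σ²_G = ((22−10)/6)² = 4.000
te_H = (5 + 4·6 + 7)/6 = 36/6 = 6; σ²_H = ((7−5)/6)² = 0.111
te_I = (7 + 4·13 + 25)/6 = 84/6 = 14; σ²_I = ((25−7)/6)² = 9.000
te_J = (2 + 4·3 + 4)/6 = 18/6 = 3; σ²_J = ((4−2)/6)² = 0.111

Forward pass:
ES_A = 0; EF_A = 11
ES_B = 0; EF_B = 16
ES_C = 11; EF_C = 11+14 = 25
ES_D = 11; EF_D = 11+13 = 24
ES_E = 16; EF_E = 16+7 = 23
ES_F = max(EF_C=25, EF_E=23) = 25; EF_F = 25+3 = 28
ES_G = 25; EF_G = 25+14 = 39
ES_H = max(EF_C=25, EF_D=24) = 25; EF_H = 25+6 = 31
ES_I = max(EF_E=23, EF_F=28) = 28; EF_I = 28+14 = 42
ES_J = max(EF_D=24, EF_G=39, EF_H=31, EF_I=42) = 42; EF_J = 42+3 = 45
Expected project duration μ = 45 days. Critical path: A → C → F → I → J.

Variance along critical path = 4.000 + 2.778 + 0.444 + 9.000 + 0.111 = 16.333
σ = √16.333 = 4.041 days

4.04 days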